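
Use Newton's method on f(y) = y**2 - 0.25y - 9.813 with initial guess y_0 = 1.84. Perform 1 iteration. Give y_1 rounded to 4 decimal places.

Newton update: y ← y − f(y)/f'(y).
f'(y) = 2y - 0.25
y_0 = 1.840000: f = -6.887400, f' = 3.430000 → y_1 = 1.840000 - (-6.887400)/(3.430000) = 3.847988

3.8480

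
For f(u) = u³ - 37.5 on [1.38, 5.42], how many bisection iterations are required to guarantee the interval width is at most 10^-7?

26

Initial width b − a = 5.42 − 1.38 = 4.040000.
After n steps the width is (b−a)/2^n; need (b−a)/2^n ≤ 10^-7.
So n ≥ log₂(4.040000/10^-7) = log₂(40400000.0000) ≈ 25.2679.
Hence n = 26.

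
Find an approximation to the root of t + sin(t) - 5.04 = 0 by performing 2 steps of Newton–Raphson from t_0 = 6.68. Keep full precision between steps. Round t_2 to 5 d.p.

5.63989

f'(t) = 1 + cos(t)
t_0 = 6.680000: f = 2.026483, f' = 1.922297 → t_1 = 6.680000 - (2.026483)/(1.922297) = 5.625801
t_1 = 5.625801: f = -0.025247, f' = 1.791594 → t_2 = 5.625801 - (-0.025247)/(1.791594) = 5.639893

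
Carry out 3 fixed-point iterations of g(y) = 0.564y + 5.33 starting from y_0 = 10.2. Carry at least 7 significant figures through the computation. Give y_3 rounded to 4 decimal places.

y_1 = g(10.200000) = 11.082800
y_2 = g(11.082800) = 11.580699
y_3 = g(11.580699) = 11.861514

11.8615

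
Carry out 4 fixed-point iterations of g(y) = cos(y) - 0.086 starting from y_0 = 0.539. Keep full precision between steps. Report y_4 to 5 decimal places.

y_1 = g(0.539000) = 0.772222
y_2 = g(0.772222) = 0.630362
y_3 = g(0.630362) = 0.721814
y_4 = g(0.721814) = 0.664608

0.66461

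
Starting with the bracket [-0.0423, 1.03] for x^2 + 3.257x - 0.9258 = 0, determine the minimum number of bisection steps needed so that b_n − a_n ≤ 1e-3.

Initial width b − a = 1.03 − -0.0423 = 1.072300.
After n steps the width is (b−a)/2^n; need (b−a)/2^n ≤ 1e-3.
So n ≥ log₂(1.072300/1e-3) = log₂(1072.3000) ≈ 10.0665.
Hence n = 11.

11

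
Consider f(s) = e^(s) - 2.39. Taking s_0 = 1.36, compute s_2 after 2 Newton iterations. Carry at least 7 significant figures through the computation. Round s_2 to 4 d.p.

0.8763

f'(s) = e^(s)
s_0 = 1.360000: f = 1.506193, f' = 3.896193 → s_1 = 1.360000 - (1.506193)/(3.896193) = 0.973419
s_1 = 0.973419: f = 0.256980, f' = 2.646980 → s_2 = 0.973419 - (0.256980)/(2.646980) = 0.876335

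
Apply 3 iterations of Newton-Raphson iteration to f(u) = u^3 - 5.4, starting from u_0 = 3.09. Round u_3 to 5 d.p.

Newton update: u ← u − f(u)/f'(u).
f'(u) = 3u^2
u_0 = 3.090000: f = 24.103629, f' = 28.644300 → u_1 = 3.090000 - (24.103629)/(28.644300) = 2.248519
u_1 = 2.248519: f = 5.968150, f' = 15.167516 → u_2 = 2.248519 - (5.968150)/(15.167516) = 1.855037
u_2 = 1.855037: f = 0.983481, f' = 10.323485 → u_3 = 1.855037 - (0.983481)/(10.323485) = 1.759770

1.75977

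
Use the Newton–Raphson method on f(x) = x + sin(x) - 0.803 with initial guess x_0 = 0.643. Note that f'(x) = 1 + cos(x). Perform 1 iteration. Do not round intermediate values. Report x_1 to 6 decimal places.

Newton update: x ← x − f(x)/f'(x).
x_0 = 0.643000: f = 0.439599, f' = 1.800301 → x_1 = 0.643000 - (0.439599)/(1.800301) = 0.398819

0.398819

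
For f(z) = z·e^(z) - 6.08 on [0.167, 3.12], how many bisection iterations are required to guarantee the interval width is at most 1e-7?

Initial width b − a = 3.12 − 0.167 = 2.953000.
After n steps the width is (b−a)/2^n; need (b−a)/2^n ≤ 1e-7.
So n ≥ log₂(2.953000/1e-7) = log₂(29530000.0000) ≈ 24.8157.
Hence n = 25.

25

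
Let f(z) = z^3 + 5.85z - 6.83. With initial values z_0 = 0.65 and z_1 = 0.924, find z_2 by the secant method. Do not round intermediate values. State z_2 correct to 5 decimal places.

Secant update: z_(k+1) = z_k − f(z_k)·(z_k − z_(k-1))/(f(z_k) − f(z_(k-1))).
f(z_0) = -2.752875, f(z_1) = -0.635711
z_2 = 0.924000 - (-0.635711)·(0.924000 - 0.650000)/(-0.635711 - (-2.752875)) = 1.006273; f(z_2) = 0.075632

1.00627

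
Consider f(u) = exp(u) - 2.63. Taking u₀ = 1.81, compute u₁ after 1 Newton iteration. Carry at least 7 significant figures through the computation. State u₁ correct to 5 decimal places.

1.24041

f'(u) = exp(u)
u_0 = 1.810000: f = 3.480447, f' = 6.110447 → u_1 = 1.810000 - (3.480447)/(6.110447) = 1.240410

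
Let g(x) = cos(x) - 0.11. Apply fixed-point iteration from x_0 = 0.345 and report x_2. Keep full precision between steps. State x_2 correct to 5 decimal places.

0.56408

x_1 = g(0.345000) = 0.831075
x_2 = g(0.831075) = 0.564082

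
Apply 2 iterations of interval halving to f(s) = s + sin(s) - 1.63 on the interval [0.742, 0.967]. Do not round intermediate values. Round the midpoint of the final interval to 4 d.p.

f(0.742000) = -0.212237, f(0.967000) = 0.160186 (opposite signs)
step 1: m = 0.854500, f(m) = -0.021257 < 0 → root in [0.854500, 0.967000]
step 2: m = 0.910750, f(m) = 0.070714 > 0 → root in [0.854500, 0.910750]
Midpoint of [0.854500, 0.910750] = 0.882625

0.8826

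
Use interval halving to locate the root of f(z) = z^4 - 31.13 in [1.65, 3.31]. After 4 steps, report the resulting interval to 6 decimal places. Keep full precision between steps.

[2.272500, 2.376250]

f(1.650000) = -23.717994, f(3.310000) = 88.906127 (opposite signs)
step 1: m = 2.480000, f(m) = 6.697420 > 0 → root in [1.650000, 2.480000]
step 2: m = 2.065000, f(m) = -12.946385 < 0 → root in [2.065000, 2.480000]
step 3: m = 2.272500, f(m) = -4.460457 < 0 → root in [2.272500, 2.480000]
step 4: m = 2.376250, f(m) = 0.753686 > 0 → root in [2.272500, 2.376250]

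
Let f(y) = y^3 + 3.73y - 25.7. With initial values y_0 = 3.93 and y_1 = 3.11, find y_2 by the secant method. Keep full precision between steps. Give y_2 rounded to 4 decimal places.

Secant update: y_(k+1) = y_k − f(y_k)·(y_k − y_(k-1))/(f(y_k) − f(y_(k-1))).
f(y_0) = 49.657357, f(y_1) = 15.980531
y_2 = 3.110000 - (15.980531)·(3.110000 - 3.930000)/(15.980531 - (49.657357)) = 2.720889; f(y_2) = 4.592293

2.7209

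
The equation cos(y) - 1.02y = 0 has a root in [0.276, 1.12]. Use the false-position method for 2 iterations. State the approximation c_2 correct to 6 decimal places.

0.727467

False-position update: c = (a·f(b) − b·f(a))/(f(b) − f(a)); replace the endpoint whose sign matches f(c).
f(0.276000) = 0.680633, f(1.120000) = -0.706718
step 1: c = 0.690066, f(c) = 0.067337 > 0 → new bracket [0.690066, 1.120000]
step 2: c = 0.727467, f(c) = 0.004845 > 0 → new bracket [0.727467, 1.120000]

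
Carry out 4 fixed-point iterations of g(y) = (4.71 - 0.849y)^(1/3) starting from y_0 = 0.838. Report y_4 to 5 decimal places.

y_1 = g(0.838000) = 1.587208
y_2 = g(1.587208) = 1.498140
y_3 = g(1.498140) = 1.509287
y_4 = g(1.509287) = 1.507901

1.50790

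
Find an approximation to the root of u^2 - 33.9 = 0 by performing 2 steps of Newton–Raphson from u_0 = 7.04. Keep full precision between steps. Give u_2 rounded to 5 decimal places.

f'(u) = 2u
u_0 = 7.040000: f = 15.661600, f' = 14.080000 → u_1 = 7.040000 - (15.661600)/(14.080000) = 5.927670
u_1 = 5.927670: f = 1.237277, f' = 11.855341 → u_2 = 5.927670 - (1.237277)/(11.855341) = 5.823306

5.82331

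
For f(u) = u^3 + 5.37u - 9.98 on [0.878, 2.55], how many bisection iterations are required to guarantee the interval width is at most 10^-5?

Initial width b − a = 2.55 − 0.878 = 1.672000.
After n steps the width is (b−a)/2^n; need (b−a)/2^n ≤ 10^-5.
So n ≥ log₂(1.672000/10^-5) = log₂(167200.0000) ≈ 17.3512.
Hence n = 18.

18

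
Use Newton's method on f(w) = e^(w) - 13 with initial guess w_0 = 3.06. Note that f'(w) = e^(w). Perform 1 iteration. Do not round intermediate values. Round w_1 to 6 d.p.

2.669540

Newton update: w ← w − f(w)/f'(w).
w_0 = 3.060000: f = 8.327557, f' = 21.327557 → w_1 = 3.060000 - (8.327557)/(21.327557) = 2.669540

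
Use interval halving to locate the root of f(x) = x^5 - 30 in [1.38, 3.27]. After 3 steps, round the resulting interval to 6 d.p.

f(1.380000) = -24.995100, f(3.270000) = 343.885621 (opposite signs)
step 1: m = 2.325000, f(m) = 37.938317 > 0 → root in [1.380000, 2.325000]
step 2: m = 1.852500, f(m) = -8.183198 < 0 → root in [1.852500, 2.325000]
step 3: m = 2.088750, f(m) = 9.758713 > 0 → root in [1.852500, 2.088750]

[1.852500, 2.088750]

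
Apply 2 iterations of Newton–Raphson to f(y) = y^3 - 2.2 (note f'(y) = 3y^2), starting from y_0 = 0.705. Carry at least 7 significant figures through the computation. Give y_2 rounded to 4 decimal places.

y_0 = 0.705000: f = -1.849597, f' = 1.491075 → y_1 = 0.705000 - (-1.849597)/(1.491075) = 1.945446
y_1 = 1.945446: f = 5.163042, f' = 11.354275 → y_2 = 1.945446 - (5.163042)/(11.354275) = 1.490723

1.4907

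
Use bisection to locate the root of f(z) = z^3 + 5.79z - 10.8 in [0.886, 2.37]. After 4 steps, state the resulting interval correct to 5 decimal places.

[1.34975, 1.44250]

f(0.886000) = -4.974554, f(2.370000) = 16.234353 (opposite signs)
step 1: m = 1.628000, f(m) = 2.940945 > 0 → root in [0.886000, 1.628000]
step 2: m = 1.257000, f(m) = -1.535848 < 0 → root in [1.257000, 1.628000]
step 3: m = 1.442500, f(m) = 0.553638 > 0 → root in [1.257000, 1.442500]
step 4: m = 1.349750, f(m) = -0.525939 < 0 → root in [1.349750, 1.442500]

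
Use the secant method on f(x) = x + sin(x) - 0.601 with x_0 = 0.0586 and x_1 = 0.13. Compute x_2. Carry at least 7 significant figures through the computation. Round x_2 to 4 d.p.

f(x_0) = -0.483834, f(x_1) = -0.341366
x_2 = 0.130000 - (-0.341366)·(0.130000 - 0.058600)/(-0.341366 - (-0.483834)) = 0.301081; f(x_2) = -0.003366

0.3011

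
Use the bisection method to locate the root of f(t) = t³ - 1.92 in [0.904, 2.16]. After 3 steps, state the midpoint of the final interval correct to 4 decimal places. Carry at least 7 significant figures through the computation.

f(0.904000) = -1.181237, f(2.160000) = 8.157696 (opposite signs)
step 1: m = 1.532000, f(m) = 1.675641 > 0 → root in [0.904000, 1.532000]
step 2: m = 1.218000, f(m) = -0.113068 < 0 → root in [1.218000, 1.532000]
step 3: m = 1.375000, f(m) = 0.679609 > 0 → root in [1.218000, 1.375000]
Midpoint of [1.218000, 1.375000] = 1.296500

1.2965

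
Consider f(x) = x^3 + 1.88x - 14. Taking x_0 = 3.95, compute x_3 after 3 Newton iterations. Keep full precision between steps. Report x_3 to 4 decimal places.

Newton update: x ← x − f(x)/f'(x).
f'(x) = 3x^2 + 1.88
x_0 = 3.950000: f = 55.055875, f' = 48.687500 → x_1 = 3.950000 - (55.055875)/(48.687500) = 2.819199
x_1 = 2.819199: f = 13.706757, f' = 25.723649 → x_2 = 2.819199 - (13.706757)/(25.723649) = 2.286352
x_2 = 2.286352: f = 2.250038, f' = 17.562222 → x_3 = 2.286352 - (2.250038)/(17.562222) = 2.158234

2.1582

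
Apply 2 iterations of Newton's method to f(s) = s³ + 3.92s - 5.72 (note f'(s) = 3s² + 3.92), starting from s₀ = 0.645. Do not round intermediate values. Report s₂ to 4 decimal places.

1.1144

s_0 = 0.645000: f = -2.923264, f' = 5.168075 → s_1 = 0.645000 - (-2.923264)/(5.168075) = 1.210639
s_1 = 1.210639: f = 0.800073, f' = 8.316939 → s_2 = 1.210639 - (0.800073)/(8.316939) = 1.114441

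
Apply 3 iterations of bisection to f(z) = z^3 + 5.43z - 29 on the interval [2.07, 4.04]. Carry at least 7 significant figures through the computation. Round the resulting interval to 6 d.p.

[2.316250, 2.562500]

f(2.070000) = -8.890157, f(4.040000) = 58.876464 (opposite signs)
step 1: m = 3.055000, f(m) = 16.101041 > 0 → root in [2.070000, 3.055000]
step 2: m = 2.562500, f(m) = 1.740791 > 0 → root in [2.070000, 2.562500]
step 3: m = 2.316250, f(m) = -3.996049 < 0 → root in [2.316250, 2.562500]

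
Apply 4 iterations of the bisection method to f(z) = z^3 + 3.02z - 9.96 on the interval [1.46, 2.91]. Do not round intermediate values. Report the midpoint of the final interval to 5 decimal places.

1.68656

f(1.460000) = -2.438664, f(2.910000) = 23.470371 (opposite signs)
step 1: m = 2.185000, f(m) = 7.070382 > 0 → root in [1.460000, 2.185000]
step 2: m = 1.822500, f(m) = 1.597395 > 0 → root in [1.460000, 1.822500]
step 3: m = 1.641250, f(m) = -0.582387 < 0 → root in [1.641250, 1.822500]
step 4: m = 1.731875, f(m) = 0.464833 > 0 → root in [1.641250, 1.731875]
Midpoint of [1.641250, 1.731875] = 1.686562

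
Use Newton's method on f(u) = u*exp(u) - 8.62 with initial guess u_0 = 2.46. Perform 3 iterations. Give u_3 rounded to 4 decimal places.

f'(u) = (u+1)*exp(u)
u_0 = 2.460000: f = 20.173836, f' = 40.498648 → u_1 = 2.460000 - (20.173836)/(40.498648) = 1.961864
u_1 = 1.961864: f = 5.333899, f' = 21.066471 → u_2 = 1.961864 - (5.333899)/(21.066471) = 1.708670
u_2 = 1.708670: f = 0.814617, f' = 14.956231 → u_3 = 1.708670 - (0.814617)/(14.956231) = 1.654203

1.6542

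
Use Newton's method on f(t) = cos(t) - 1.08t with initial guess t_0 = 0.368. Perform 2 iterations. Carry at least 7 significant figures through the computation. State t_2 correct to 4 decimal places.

f'(t) = -sin(t) - 1.08
t_0 = 0.368000: f = 0.535609, f' = -1.439750 → t_1 = 0.368000 - (0.535609)/(-1.439750) = 0.740015
t_1 = 0.740015: f = -0.060758, f' = -1.754299 → t_2 = 0.740015 - (-0.060758)/(-1.754299) = 0.705381

0.7054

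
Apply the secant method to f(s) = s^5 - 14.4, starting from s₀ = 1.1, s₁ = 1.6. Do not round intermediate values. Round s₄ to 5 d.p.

1.70300

Secant update: s_(k+1) = s_k − f(s_k)·(s_k − s_(k-1))/(f(s_k) − f(s_(k-1))).
f(s_0) = -12.789490, f(s_1) = -3.914240
s_2 = 1.600000 - (-3.914240)·(1.600000 - 1.100000)/(-3.914240 - (-12.789490)) = 1.820514; f(s_2) = 5.597262
s_3 = 1.820514 - (5.597262)·(1.820514 - 1.600000)/(5.597262 - (-3.914240)) = 1.690748; f(s_3) = -0.583631
s_4 = 1.690748 - (-0.583631)·(1.690748 - 1.820514)/(-0.583631 - (5.597262)) = 1.703001; f(s_4) = -0.075670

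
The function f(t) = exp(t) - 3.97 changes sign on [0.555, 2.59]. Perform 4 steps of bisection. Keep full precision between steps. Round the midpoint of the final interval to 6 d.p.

f(0.555000) = -2.228059, f(2.590000) = 9.359772 (opposite signs)
step 1: m = 1.572500, f(m) = 0.848680 > 0 → root in [0.555000, 1.572500]
step 2: m = 1.063750, f(m) = -1.072785 < 0 → root in [1.063750, 1.572500]
step 3: m = 1.318125, f(m) = -0.233591 < 0 → root in [1.318125, 1.572500]
step 4: m = 1.445312, f(m) = 0.273178 > 0 → root in [1.318125, 1.445312]
Midpoint of [1.318125, 1.445312] = 1.381719

1.381719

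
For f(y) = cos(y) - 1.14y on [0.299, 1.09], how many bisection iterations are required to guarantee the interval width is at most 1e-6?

20

Initial width b − a = 1.09 − 0.299 = 0.791000.
After n steps the width is (b−a)/2^n; need (b−a)/2^n ≤ 1e-6.
So n ≥ log₂(0.791000/1e-6) = log₂(791000.0000) ≈ 19.5933.
Hence n = 20.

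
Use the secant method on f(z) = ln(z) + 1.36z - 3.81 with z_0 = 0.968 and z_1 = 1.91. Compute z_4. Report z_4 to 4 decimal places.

Secant update: z_(k+1) = z_k − f(z_k)·(z_k − z_(k-1))/(f(z_k) − f(z_(k-1))).
f(z_0) = -2.526043, f(z_1) = -0.565297
z_2 = 1.910000 - (-0.565297)·(1.910000 - 0.968000)/(-0.565297 - (-2.526043)) = 2.181585; f(z_2) = -0.062993
z_3 = 2.181585 - (-0.062993)·(2.181585 - 1.910000)/(-0.062993 - (-0.565297)) = 2.215644; f(z_3) = -0.001181
z_4 = 2.215644 - (-0.001181)·(2.215644 - 2.181585)/(-0.001181 - (-0.062993)) = 2.216295; f(z_4) = -0.000002

2.2163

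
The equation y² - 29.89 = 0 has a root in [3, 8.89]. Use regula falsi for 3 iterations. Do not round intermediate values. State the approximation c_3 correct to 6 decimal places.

5.424173

f(3.000000) = -20.890000, f(8.890000) = 49.142100
step 1: c = 4.756939, f(c) = -7.261535 < 0 → new bracket [4.756939, 8.890000]
step 2: c = 5.289039, f(c) = -1.916071 < 0 → new bracket [5.289039, 8.890000]
step 3: c = 5.424173, f(c) = -0.468351 < 0 → new bracket [5.424173, 8.890000]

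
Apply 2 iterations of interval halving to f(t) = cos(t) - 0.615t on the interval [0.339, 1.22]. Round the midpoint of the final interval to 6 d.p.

0.889625

f(0.339000) = 0.734603, f(1.220000) = -0.406654 (opposite signs)
step 1: m = 0.779500, f(m) = 0.231873 > 0 → root in [0.779500, 1.220000]
step 2: m = 0.999750, f(m) = -0.074334 < 0 → root in [0.779500, 0.999750]
Midpoint of [0.779500, 0.999750] = 0.889625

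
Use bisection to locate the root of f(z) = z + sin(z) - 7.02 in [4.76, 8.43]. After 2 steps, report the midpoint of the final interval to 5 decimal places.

f(4.760000) = -3.258867, f(8.430000) = 2.248638 (opposite signs)
step 1: m = 6.595000, f(m) = -0.118214 < 0 → root in [6.595000, 8.430000]
step 2: m = 7.512500, f(m) = 1.434760 > 0 → root in [6.595000, 7.512500]
Midpoint of [6.595000, 7.512500] = 7.053750

7.05375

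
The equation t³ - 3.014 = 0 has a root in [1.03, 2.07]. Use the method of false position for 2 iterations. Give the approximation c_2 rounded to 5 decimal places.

1.38950

f(1.030000) = -1.921273, f(2.070000) = 5.855743
step 1: c = 1.286927, f(c) = -0.882617 < 0 → new bracket [1.286927, 2.070000]
step 2: c = 1.389497, f(c) = -0.331297 < 0 → new bracket [1.389497, 2.070000]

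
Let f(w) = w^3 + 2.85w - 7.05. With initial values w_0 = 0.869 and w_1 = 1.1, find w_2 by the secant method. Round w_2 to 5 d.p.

f(w_0) = -3.917115, f(w_1) = -2.584000
w_2 = 1.100000 - (-2.584000)·(1.100000 - 0.869000)/(-2.584000 - (-3.917115)) = 1.547751; f(w_2) = 1.068782

1.54775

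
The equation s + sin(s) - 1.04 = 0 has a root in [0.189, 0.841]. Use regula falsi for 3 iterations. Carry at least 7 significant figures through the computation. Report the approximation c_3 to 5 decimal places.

0.53242

f(0.189000) = -0.663123, f(0.841000) = 0.546310
step 1: c = 0.546487, f(c) = 0.026175 > 0 → new bracket [0.189000, 0.546487]
step 2: c = 0.532911, f(c) = 0.000955 > 0 → new bracket [0.189000, 0.532911]
step 3: c = 0.532417, f(c) = 0.000034 > 0 → new bracket [0.189000, 0.532417]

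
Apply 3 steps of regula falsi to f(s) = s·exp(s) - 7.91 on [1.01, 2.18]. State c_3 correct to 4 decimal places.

1.5708

f(1.010000) = -5.136943, f(2.180000) = 11.374948
step 1: c = 1.373994, f(c) = -2.481216 < 0 → new bracket [1.373994, 2.180000]
step 2: c = 1.518325, f(c) = -0.979497 < 0 → new bracket [1.518325, 2.180000]
step 3: c = 1.570784, f(c) = -0.353868 < 0 → new bracket [1.570784, 2.180000]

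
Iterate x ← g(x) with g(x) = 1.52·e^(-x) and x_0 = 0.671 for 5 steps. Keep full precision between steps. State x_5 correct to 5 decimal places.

0.74436

x_1 = g(0.671000) = 0.777020
x_2 = g(0.777020) = 0.698857
x_3 = g(0.698857) = 0.755673
x_4 = g(0.755673) = 0.713936
x_5 = g(0.713936) = 0.744364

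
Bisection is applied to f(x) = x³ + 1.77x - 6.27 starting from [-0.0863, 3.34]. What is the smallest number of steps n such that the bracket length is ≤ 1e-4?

16

Initial width b − a = 3.34 − -0.0863 = 3.426300.
After n steps the width is (b−a)/2^n; need (b−a)/2^n ≤ 1e-4.
So n ≥ log₂(3.426300/1e-4) = log₂(34263.0000) ≈ 15.0644.
Hence n = 16.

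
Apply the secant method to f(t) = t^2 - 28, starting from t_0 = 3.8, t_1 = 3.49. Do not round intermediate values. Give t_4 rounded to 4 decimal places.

Secant update: t_(k+1) = t_k − f(t_k)·(t_k − t_(k-1))/(f(t_k) − f(t_(k-1))).
f(t_0) = -13.560000, f(t_1) = -15.819900
t_2 = 3.490000 - (-15.819900)·(3.490000 - 3.800000)/(-15.819900 - (-13.560000)) = 5.660082; f(t_2) = 4.036532
t_3 = 5.660082 - (4.036532)·(5.660082 - 3.490000)/(4.036532 - (-15.819900)) = 5.218935; f(t_3) = -0.762715
t_4 = 5.218935 - (-0.762715)·(5.218935 - 5.660082)/(-0.762715 - (4.036532)) = 5.289044; f(t_4) = -0.026013

5.2890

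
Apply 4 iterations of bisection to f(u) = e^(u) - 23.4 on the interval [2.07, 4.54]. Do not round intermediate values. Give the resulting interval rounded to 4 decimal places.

f(2.070000) = -15.475177, f(4.540000) = 70.290800 (opposite signs)
step 1: m = 3.305000, f(m) = 3.848542 > 0 → root in [2.070000, 3.305000]
step 2: m = 2.687500, f(m) = -8.705107 < 0 → root in [2.687500, 3.305000]
step 3: m = 2.996250, f(m) = -3.389643 < 0 → root in [2.996250, 3.305000]
step 4: m = 3.150625, f(m) = -0.049346 < 0 → root in [3.150625, 3.305000]

[3.1506, 3.3050]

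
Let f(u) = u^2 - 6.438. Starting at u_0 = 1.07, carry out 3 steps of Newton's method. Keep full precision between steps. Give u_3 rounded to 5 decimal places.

f'(u) = 2u
u_0 = 1.070000: f = -5.293100, f' = 2.140000 → u_1 = 1.070000 - (-5.293100)/(2.140000) = 3.543411
u_1 = 3.543411: f = 6.117763, f' = 7.086822 → u_2 = 3.543411 - (6.117763)/(7.086822) = 2.680152
u_2 = 2.680152: f = 0.745216, f' = 5.360304 → u_3 = 2.680152 - (0.745216)/(5.360304) = 2.541127

2.54113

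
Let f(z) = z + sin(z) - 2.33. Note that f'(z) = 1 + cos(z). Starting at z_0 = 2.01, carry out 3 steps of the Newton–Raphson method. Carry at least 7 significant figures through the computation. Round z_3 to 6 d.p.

z_0 = 2.010000: f = 0.585091, f' = 0.574781 → z_1 = 2.010000 - (0.585091)/(0.574781) = 0.992064
z_1 = 0.992064: f = -0.500780, f' = 1.546963 → z_2 = 0.992064 - (-0.500780)/(1.546963) = 1.315782
z_2 = 1.315782: f = -0.046559, f' = 1.252260 → z_3 = 1.315782 - (-0.046559)/(1.252260) = 1.352961

1.352961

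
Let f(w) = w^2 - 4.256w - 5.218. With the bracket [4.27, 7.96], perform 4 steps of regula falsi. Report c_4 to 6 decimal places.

5.240181

f(4.270000) = -5.158220, f(7.960000) = 24.265840
step 1: c = 4.916880, f(c) = -1.968533 < 0 → new bracket [4.916880, 7.960000]
step 2: c = 5.145225, f(c) = -0.642739 < 0 → new bracket [5.145225, 7.960000]
step 3: c = 5.217857, f(c) = -0.199168 < 0 → new bracket [5.217857, 7.960000]
step 4: c = 5.240181, f(c) = -0.060716 < 0 → new bracket [5.240181, 7.960000]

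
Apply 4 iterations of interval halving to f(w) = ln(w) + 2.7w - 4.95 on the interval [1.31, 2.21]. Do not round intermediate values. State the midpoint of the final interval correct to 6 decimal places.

f(1.310000) = -1.142973, f(2.210000) = 1.809993 (opposite signs)
step 1: m = 1.760000, f(m) = 0.367314 > 0 → root in [1.310000, 1.760000]
step 2: m = 1.535000, f(m) = -0.376970 < 0 → root in [1.535000, 1.760000]
step 3: m = 1.647500, f(m) = -0.002491 < 0 → root in [1.647500, 1.760000]
step 4: m = 1.703750, f(m) = 0.182957 > 0 → root in [1.647500, 1.703750]
Midpoint of [1.647500, 1.703750] = 1.675625

1.675625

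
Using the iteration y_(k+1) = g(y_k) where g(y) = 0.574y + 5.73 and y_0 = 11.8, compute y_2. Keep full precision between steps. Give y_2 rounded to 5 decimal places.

12.90684

y_1 = g(11.800000) = 12.503200
y_2 = g(12.503200) = 12.906837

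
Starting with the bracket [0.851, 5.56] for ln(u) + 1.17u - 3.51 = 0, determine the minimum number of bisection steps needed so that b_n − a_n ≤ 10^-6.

Initial width b − a = 5.56 − 0.851 = 4.709000.
After n steps the width is (b−a)/2^n; need (b−a)/2^n ≤ 10^-6.
So n ≥ log₂(4.709000/10^-6) = log₂(4709000.0000) ≈ 22.1670.
Hence n = 23.

23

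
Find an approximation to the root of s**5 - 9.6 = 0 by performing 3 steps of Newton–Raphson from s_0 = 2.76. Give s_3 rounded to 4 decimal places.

Newton update: s ← s − f(s)/f'(s).
f'(s) = 5s**4
s_0 = 2.760000: f = 150.556810, f' = 290.139149 → s_1 = 2.760000 - (150.556810)/(290.139149) = 2.241088
s_1 = 2.241088: f = 46.931972, f' = 126.126201 → s_2 = 2.241088 - (46.931972)/(126.126201) = 1.868984
s_2 = 1.868984: f = 13.204905, f' = 61.008819 → s_3 = 1.868984 - (13.204905)/(61.008819) = 1.652542

1.6525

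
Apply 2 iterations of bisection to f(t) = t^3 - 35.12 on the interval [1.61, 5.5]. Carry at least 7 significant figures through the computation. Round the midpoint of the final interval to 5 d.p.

f(1.610000) = -30.946719, f(5.500000) = 131.255000 (opposite signs)
step 1: m = 3.555000, f(m) = 9.808179 > 0 → root in [1.610000, 3.555000]
step 2: m = 2.582500, f(m) = -17.896517 < 0 → root in [2.582500, 3.555000]
Midpoint of [2.582500, 3.555000] = 3.068750

3.06875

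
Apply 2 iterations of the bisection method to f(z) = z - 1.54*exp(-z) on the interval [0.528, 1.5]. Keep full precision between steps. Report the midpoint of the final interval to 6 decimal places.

0.649500

f(0.528000) = -0.380266, f(1.500000) = 1.156380 (opposite signs)
step 1: m = 1.014000, f(m) = 0.455342 > 0 → root in [0.528000, 1.014000]
step 2: m = 0.771000, f(m) = 0.058673 > 0 → root in [0.528000, 0.771000]
Midpoint of [0.528000, 0.771000] = 0.649500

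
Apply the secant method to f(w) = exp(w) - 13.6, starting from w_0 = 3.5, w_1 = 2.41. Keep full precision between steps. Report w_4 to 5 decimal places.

2.60975

Secant update: w_(k+1) = w_k − f(w_k)·(w_k − w_(k-1))/(f(w_k) − f(w_(k-1))).
f(w_0) = 19.515452, f(w_1) = -2.466039
w_2 = 2.410000 - (-2.466039)·(2.410000 - 3.500000)/(-2.466039 - (19.515452)) = 2.532284; f(w_2) = -1.017790
w_3 = 2.532284 - (-1.017790)·(2.532284 - 2.410000)/(-1.017790 - (-2.466039)) = 2.618222; f(w_3) = 0.111319
w_4 = 2.618222 - (0.111319)·(2.618222 - 2.532284)/(0.111319 - (-1.017790)) = 2.609749; f(w_4) = -0.004361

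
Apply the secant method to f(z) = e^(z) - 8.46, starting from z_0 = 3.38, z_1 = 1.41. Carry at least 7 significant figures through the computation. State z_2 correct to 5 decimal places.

Secant update: z_(k+1) = z_k − f(z_k)·(z_k − z_(k-1))/(f(z_k) − f(z_(k-1))).
f(z_0) = 20.910771, f(z_1) = -4.364045
z_2 = 1.410000 - (-4.364045)·(1.410000 - 3.380000)/(-4.364045 - (20.910771)) = 1.750148; f(z_2) = -2.704548

1.75015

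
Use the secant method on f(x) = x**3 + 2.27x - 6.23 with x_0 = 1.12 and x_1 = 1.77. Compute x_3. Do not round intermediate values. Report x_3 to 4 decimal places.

f(x_0) = -2.282672, f(x_1) = 3.333133
x_2 = 1.770000 - (3.333133)·(1.770000 - 1.120000)/(3.333133 - (-2.282672)) = 1.384207; f(x_2) = -0.435667
x_3 = 1.384207 - (-0.435667)·(1.384207 - 1.770000)/(-0.435667 - (3.333133)) = 1.428804; f(x_3) = -0.069736

1.4288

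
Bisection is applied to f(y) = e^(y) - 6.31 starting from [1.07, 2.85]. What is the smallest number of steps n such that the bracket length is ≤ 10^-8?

28

Initial width b − a = 2.85 − 1.07 = 1.780000.
After n steps the width is (b−a)/2^n; need (b−a)/2^n ≤ 10^-8.
So n ≥ log₂(1.780000/10^-8) = log₂(178000000.0000) ≈ 27.4073.
Hence n = 28.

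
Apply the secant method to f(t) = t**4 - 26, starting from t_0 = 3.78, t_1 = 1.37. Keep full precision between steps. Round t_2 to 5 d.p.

Secant update: t_(k+1) = t_k − f(t_k)·(t_k − t_(k-1))/(f(t_k) − f(t_(k-1))).
f(t_0) = 178.158375, f(t_1) = -22.477246
t_2 = 1.370000 - (-22.477246)·(1.370000 - 3.780000)/(-22.477246 - (178.158375)) = 1.639993; f(t_2) = -18.766180

1.63999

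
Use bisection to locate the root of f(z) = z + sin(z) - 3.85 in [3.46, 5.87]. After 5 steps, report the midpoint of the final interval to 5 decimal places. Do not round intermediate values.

4.85328

f(3.460000) = -0.703054, f(5.870000) = 1.618471 (opposite signs)
step 1: m = 4.665000, f(m) = -0.183877 < 0 → root in [4.665000, 5.870000]
step 2: m = 5.267500, f(m) = 0.567658 > 0 → root in [4.665000, 5.267500]
step 3: m = 4.966250, f(m) = 0.148300 > 0 → root in [4.665000, 4.966250]
step 4: m = 4.815625, f(m) = -0.029051 < 0 → root in [4.815625, 4.966250]
step 5: m = 4.890938, f(m) = 0.056835 > 0 → root in [4.815625, 4.890938]
Midpoint of [4.815625, 4.890938] = 4.853281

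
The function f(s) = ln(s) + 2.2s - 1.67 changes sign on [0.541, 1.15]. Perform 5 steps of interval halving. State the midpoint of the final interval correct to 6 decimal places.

f(0.541000) = -1.094136, f(1.150000) = 0.999762 (opposite signs)
step 1: m = 0.845500, f(m) = 0.022273 > 0 → root in [0.541000, 0.845500]
step 2: m = 0.693250, f(m) = -0.511215 < 0 → root in [0.693250, 0.845500]
step 3: m = 0.769375, f(m) = -0.239552 < 0 → root in [0.769375, 0.845500]
step 4: m = 0.807437, f(m) = -0.107527 < 0 → root in [0.807437, 0.845500]
step 5: m = 0.826469, f(m) = -0.042362 < 0 → root in [0.826469, 0.845500]
Midpoint of [0.826469, 0.845500] = 0.835984

0.835984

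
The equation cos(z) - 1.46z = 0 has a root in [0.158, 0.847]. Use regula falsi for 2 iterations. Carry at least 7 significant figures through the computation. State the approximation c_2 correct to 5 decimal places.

0.57356

False-position update: c = (a·f(b) − b·f(a))/(f(b) − f(a)); replace the endpoint whose sign matches f(c).
f(0.158000) = 0.756864, f(0.847000) = -0.574386
step 1: c = 0.549722, f(c) = 0.050077 > 0 → new bracket [0.549722, 0.847000]
step 2: c = 0.573561, f(c) = 0.002575 > 0 → new bracket [0.573561, 0.847000]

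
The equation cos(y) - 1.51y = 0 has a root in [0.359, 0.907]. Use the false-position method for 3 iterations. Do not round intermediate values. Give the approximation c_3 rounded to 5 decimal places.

0.56076

f(0.359000) = 0.394159, f(0.907000) = -0.753459
step 1: c = 0.547215, f(c) = 0.027682 > 0 → new bracket [0.547215, 0.907000]
step 2: c = 0.559965, f(c) = 0.001726 > 0 → new bracket [0.559965, 0.907000]
step 3: c = 0.560758, f(c) = 0.000107 > 0 → new bracket [0.560758, 0.907000]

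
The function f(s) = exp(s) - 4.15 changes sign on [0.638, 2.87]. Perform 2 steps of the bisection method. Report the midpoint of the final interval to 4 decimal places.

f(0.638000) = -2.257308, f(2.870000) = 13.487018 (opposite signs)
step 1: m = 1.754000, f(m) = 1.627667 > 0 → root in [0.638000, 1.754000]
step 2: m = 1.196000, f(m) = -0.843137 < 0 → root in [1.196000, 1.754000]
Midpoint of [1.196000, 1.754000] = 1.475000

1.4750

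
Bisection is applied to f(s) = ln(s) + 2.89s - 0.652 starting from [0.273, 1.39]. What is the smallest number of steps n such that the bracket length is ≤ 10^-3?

11

Initial width b − a = 1.39 − 0.273 = 1.117000.
After n steps the width is (b−a)/2^n; need (b−a)/2^n ≤ 10^-3.
So n ≥ log₂(1.117000/10^-3) = log₂(1117.0000) ≈ 10.1254.
Hence n = 11.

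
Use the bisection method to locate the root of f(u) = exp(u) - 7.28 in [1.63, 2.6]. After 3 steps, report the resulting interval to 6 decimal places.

[1.872500, 1.993750]

f(1.630000) = -2.176125, f(2.600000) = 6.183738 (opposite signs)
step 1: m = 2.115000, f(m) = 1.009586 > 0 → root in [1.630000, 2.115000]
step 2: m = 1.872500, f(m) = -0.775463 < 0 → root in [1.872500, 2.115000]
step 3: m = 1.993750, f(m) = 0.063019 > 0 → root in [1.872500, 1.993750]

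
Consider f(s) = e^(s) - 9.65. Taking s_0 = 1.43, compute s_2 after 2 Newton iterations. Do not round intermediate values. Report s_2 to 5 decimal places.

2.36285

f'(s) = e^(s)
s_0 = 1.430000: f = -5.471301, f' = 4.178699 → s_1 = 1.430000 - (-5.471301)/(4.178699) = 2.739331
s_1 = 2.739331: f = 5.826629, f' = 15.476629 → s_2 = 2.739331 - (5.826629)/(15.476629) = 2.362852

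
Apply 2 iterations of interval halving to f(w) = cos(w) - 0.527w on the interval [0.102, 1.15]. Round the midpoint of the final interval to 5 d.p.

1.01900

f(0.102000) = 0.941049, f(1.150000) = -0.197563 (opposite signs)
step 1: m = 0.626000, f(m) = 0.480476 > 0 → root in [0.626000, 1.150000]
step 2: m = 0.888000, f(m) = 0.162989 > 0 → root in [0.888000, 1.150000]
Midpoint of [0.888000, 1.150000] = 1.019000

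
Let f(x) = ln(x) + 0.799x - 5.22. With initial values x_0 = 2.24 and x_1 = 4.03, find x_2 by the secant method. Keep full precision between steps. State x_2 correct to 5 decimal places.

4.56790

f(x_0) = -2.623764, f(x_1) = -0.606264
x_2 = 4.030000 - (-0.606264)·(4.030000 - 2.240000)/(-0.606264 - (-2.623764)) = 4.567899; f(x_2) = -0.051195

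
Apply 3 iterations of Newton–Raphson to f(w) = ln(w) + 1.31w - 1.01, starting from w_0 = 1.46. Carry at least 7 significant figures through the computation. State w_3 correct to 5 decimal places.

f'(w) = 1/w + 1.31
w_0 = 1.460000: f = 1.281036, f' = 1.994932 → w_1 = 1.460000 - (1.281036)/(1.994932) = 0.817854
w_1 = 0.817854: f = -0.139682, f' = 2.532711 → w_2 = 0.817854 - (-0.139682)/(2.532711) = 0.873005
w_2 = 0.873005: f = -0.002176, f' = 2.455468 → w_3 = 0.873005 - (-0.002176)/(2.455468) = 0.873892

0.87389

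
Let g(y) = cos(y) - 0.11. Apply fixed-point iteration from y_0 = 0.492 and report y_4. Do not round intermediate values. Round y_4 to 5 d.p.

0.64745

y_1 = g(0.492000) = 0.771390
y_2 = g(0.771390) = 0.606942
y_3 = g(0.606942) = 0.711396
y_4 = g(0.711396) = 0.647451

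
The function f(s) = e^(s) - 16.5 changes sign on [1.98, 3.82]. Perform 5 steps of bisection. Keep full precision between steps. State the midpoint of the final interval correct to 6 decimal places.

2.813750

f(1.980000) = -9.257257, f(3.820000) = 29.104208 (opposite signs)
step 1: m = 2.900000, f(m) = 1.674145 > 0 → root in [1.980000, 2.900000]
step 2: m = 2.440000, f(m) = -5.026959 < 0 → root in [2.440000, 2.900000]
step 3: m = 2.670000, f(m) = -2.060031 < 0 → root in [2.670000, 2.900000]
step 4: m = 2.785000, f(m) = -0.300182 < 0 → root in [2.785000, 2.900000]
step 5: m = 2.842500, f(m) = 0.658608 > 0 → root in [2.785000, 2.842500]
Midpoint of [2.785000, 2.842500] = 2.813750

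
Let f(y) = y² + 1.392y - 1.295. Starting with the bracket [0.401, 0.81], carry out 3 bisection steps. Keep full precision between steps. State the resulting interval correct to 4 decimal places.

f(0.401000) = -0.576007, f(0.810000) = 0.488620 (opposite signs)
step 1: m = 0.605500, f(m) = -0.085514 < 0 → root in [0.605500, 0.810000]
step 2: m = 0.707750, f(m) = 0.191098 > 0 → root in [0.605500, 0.707750]
step 3: m = 0.656625, f(m) = 0.050178 > 0 → root in [0.605500, 0.656625]

[0.6055, 0.6566]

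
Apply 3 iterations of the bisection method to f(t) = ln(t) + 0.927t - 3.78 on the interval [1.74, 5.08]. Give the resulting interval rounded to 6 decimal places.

f(1.740000) = -1.613135, f(5.080000) = 2.554471 (opposite signs)
step 1: m = 3.410000, f(m) = 0.607782 > 0 → root in [1.740000, 3.410000]
step 2: m = 2.575000, f(m) = -0.447125 < 0 → root in [2.575000, 3.410000]
step 3: m = 2.992500, f(m) = 0.090157 > 0 → root in [2.575000, 2.992500]

[2.575000, 2.992500]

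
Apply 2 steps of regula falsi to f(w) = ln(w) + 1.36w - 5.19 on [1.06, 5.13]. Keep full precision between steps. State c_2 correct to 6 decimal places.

f(1.060000) = -3.690131, f(5.130000) = 3.421906
step 1: c = 3.171749, f(c) = 0.277861 > 0 → new bracket [1.060000, 3.171749]
step 2: c = 3.023872, f(c) = 0.029004 > 0 → new bracket [1.060000, 3.023872]

3.023872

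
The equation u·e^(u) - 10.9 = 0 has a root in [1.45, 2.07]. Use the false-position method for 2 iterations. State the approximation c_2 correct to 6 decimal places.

1.789488

False-position update: c = (a·f(b) − b·f(a))/(f(b) − f(a)); replace the endpoint whose sign matches f(c).
f(1.450000) = -4.718484, f(2.070000) = 5.504384
step 1: c = 1.736168, f(c) = -1.046283 < 0 → new bracket [1.736168, 2.070000]
step 2: c = 1.789488, f(c) = -0.187427 < 0 → new bracket [1.789488, 2.070000]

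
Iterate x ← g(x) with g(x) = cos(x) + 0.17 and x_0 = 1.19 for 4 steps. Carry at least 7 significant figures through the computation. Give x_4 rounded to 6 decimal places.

x_1 = g(1.190000) = 0.541660
x_2 = g(0.541660) = 1.026854
x_3 = g(1.026854) = 0.687513
x_4 = g(0.687513) = 0.942827

0.942827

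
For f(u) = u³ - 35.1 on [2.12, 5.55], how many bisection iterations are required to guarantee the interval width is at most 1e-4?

Initial width b − a = 5.55 − 2.12 = 3.430000.
After n steps the width is (b−a)/2^n; need (b−a)/2^n ≤ 1e-4.
So n ≥ log₂(3.430000/1e-4) = log₂(34300.0000) ≈ 15.0659.
Hence n = 16.

16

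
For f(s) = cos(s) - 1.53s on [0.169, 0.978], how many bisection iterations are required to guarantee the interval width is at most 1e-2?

Initial width b − a = 0.978 − 0.169 = 0.809000.
After n steps the width is (b−a)/2^n; need (b−a)/2^n ≤ 1e-2.
So n ≥ log₂(0.809000/1e-2) = log₂(80.9000) ≈ 6.3381.
Hence n = 7.

7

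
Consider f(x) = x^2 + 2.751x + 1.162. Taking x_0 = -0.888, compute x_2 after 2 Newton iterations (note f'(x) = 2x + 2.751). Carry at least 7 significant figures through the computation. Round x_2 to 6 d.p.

-0.511496

Newton update: x ← x − f(x)/f'(x).
x_0 = -0.888000: f = -0.492344, f' = 0.975000 → x_1 = -0.888000 - (-0.492344)/(0.975000) = -0.383032
x_1 = -0.383032: f = 0.254993, f' = 1.984936 → x_2 = -0.383032 - (0.254993)/(1.984936) = -0.511496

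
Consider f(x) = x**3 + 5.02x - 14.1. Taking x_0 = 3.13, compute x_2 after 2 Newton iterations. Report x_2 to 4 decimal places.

1.8094

f'(x) = 3x**2 + 5.02
x_0 = 3.130000: f = 32.276897, f' = 34.410700 → x_1 = 3.130000 - (32.276897)/(34.410700) = 2.192010
x_1 = 2.192010: f = 7.436294, f' = 19.434722 → x_2 = 2.192010 - (7.436294)/(19.434722) = 1.809381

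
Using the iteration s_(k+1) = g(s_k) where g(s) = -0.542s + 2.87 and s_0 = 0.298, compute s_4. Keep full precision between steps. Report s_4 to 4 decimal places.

s_1 = g(0.298000) = 2.708484
s_2 = g(2.708484) = 1.402002
s_3 = g(1.402002) = 2.110115
s_4 = g(2.110115) = 1.726318

1.7263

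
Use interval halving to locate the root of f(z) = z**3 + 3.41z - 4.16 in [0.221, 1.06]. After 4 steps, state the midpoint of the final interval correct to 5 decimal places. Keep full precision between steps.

f(0.221000) = -3.395596, f(1.060000) = 0.645616 (opposite signs)
step 1: m = 0.640500, f(m) = -1.713136 < 0 → root in [0.640500, 1.060000]
step 2: m = 0.850250, f(m) = -0.645980 < 0 → root in [0.850250, 1.060000]
step 3: m = 0.955125, f(m) = -0.031698 < 0 → root in [0.955125, 1.060000]
step 4: m = 1.007563, f(m) = 0.298648 > 0 → root in [0.955125, 1.007563]
Midpoint of [0.955125, 1.007563] = 0.981344

0.98134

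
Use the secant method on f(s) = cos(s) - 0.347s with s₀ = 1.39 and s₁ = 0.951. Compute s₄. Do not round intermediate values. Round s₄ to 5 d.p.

1.15748

f(s_0) = -0.302517, f(s_1) = 0.250872
s_2 = 0.951000 - (0.250872)·(0.951000 - 1.390000)/(0.250872 - (-0.302517)) = 1.150015; f(s_2) = 0.009418
s_3 = 1.150015 - (0.009418)·(1.150015 - 0.951000)/(0.009418 - (0.250872)) = 1.157778; f(s_3) = -0.000373
s_4 = 1.157778 - (-0.000373)·(1.157778 - 1.150015)/(-0.000373 - (0.009418)) = 1.157482; f(s_4) = 0.000000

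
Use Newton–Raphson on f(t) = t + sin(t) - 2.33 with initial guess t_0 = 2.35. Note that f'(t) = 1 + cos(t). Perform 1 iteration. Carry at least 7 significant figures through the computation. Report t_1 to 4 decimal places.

-0.1105

t_0 = 2.350000: f = 0.731473, f' = 0.297287 → t_1 = 2.350000 - (0.731473)/(0.297287) = -0.110496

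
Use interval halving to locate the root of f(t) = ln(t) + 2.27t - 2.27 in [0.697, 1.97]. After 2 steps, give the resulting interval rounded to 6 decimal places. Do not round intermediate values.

f(0.697000) = -1.048780, f(1.970000) = 2.879934 (opposite signs)
step 1: m = 1.333500, f(m) = 1.044852 > 0 → root in [0.697000, 1.333500]
step 2: m = 1.015250, f(m) = 0.049752 > 0 → root in [0.697000, 1.015250]

[0.697000, 1.015250]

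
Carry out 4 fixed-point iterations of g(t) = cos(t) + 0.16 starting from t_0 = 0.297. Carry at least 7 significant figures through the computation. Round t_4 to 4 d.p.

0.7122

t_1 = g(0.297000) = 1.116219
t_2 = g(1.116219) = 0.599083
t_3 = g(0.599083) = 0.985853
t_4 = g(0.985853) = 0.712152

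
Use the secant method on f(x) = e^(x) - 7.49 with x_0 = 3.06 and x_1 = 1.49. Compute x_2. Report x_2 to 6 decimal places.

f(x_0) = 13.837557, f(x_1) = -3.052904
x_2 = 1.490000 - (-3.052904)·(1.490000 - 3.060000)/(-3.052904 - (13.837557)) = 1.773773; f(x_2) = -1.596953

1.773773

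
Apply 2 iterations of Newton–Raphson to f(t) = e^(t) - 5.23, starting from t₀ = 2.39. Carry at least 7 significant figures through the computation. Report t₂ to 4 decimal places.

f'(t) = e^(t)
t_0 = 2.390000: f = 5.683494, f' = 10.913494 → t_1 = 2.390000 - (5.683494)/(10.913494) = 1.869223
t_1 = 1.869223: f = 1.253259, f' = 6.483259 → t_2 = 1.869223 - (1.253259)/(6.483259) = 1.675916

1.6759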